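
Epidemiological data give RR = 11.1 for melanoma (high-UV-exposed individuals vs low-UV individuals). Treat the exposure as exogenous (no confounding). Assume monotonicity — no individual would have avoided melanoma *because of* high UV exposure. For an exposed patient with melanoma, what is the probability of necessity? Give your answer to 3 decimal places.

PN ≈ 0.910

Under exogeneity and monotonicity, PN = (RR − 1) / RR = 1 − 1/RR.
PN = (11.1 − 1) / 11.1 = 10.1 / 11.1 ≈ 0.9099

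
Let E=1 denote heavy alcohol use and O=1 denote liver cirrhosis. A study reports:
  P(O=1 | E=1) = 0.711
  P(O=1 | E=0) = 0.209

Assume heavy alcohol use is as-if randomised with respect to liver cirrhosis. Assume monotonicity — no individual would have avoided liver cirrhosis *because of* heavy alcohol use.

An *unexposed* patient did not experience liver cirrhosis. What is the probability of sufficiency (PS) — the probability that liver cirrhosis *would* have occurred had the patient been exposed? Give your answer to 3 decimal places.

Let p₁ = 0.711, p₀ = 0.209.
Under exogeneity and monotonicity, PS = (p₁ − p₀) / (1 − p₀).
PS = (0.711 − 0.209) / (1 − 0.209) = 0.502 / 0.791 ≈ 0.6346

PS ≈ 0.635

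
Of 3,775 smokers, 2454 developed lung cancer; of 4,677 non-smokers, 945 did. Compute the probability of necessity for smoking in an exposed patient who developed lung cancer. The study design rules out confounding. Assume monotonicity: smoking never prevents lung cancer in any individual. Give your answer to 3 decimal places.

p₁ = P(outcome | exposed) = 2454/3775 = 0.65007
p₀ = P(outcome | unexposed) = 945/4677 = 0.20205
Under exogeneity and monotonicity, PN = (p₁ − p₀) / p₁.
PN = (0.65007 − 0.20205) / 0.65007 = 0.44801 / 0.65007 ≈ 0.6892

PN ≈ 0.689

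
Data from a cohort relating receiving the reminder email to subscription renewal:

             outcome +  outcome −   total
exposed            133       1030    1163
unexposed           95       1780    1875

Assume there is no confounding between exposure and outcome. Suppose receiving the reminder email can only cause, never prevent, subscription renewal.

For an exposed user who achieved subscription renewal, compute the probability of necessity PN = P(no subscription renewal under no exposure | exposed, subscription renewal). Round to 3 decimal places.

PN ≈ 0.557

p₁ = P(outcome | exposed) = 133/1163 = 0.11436
p₀ = P(outcome | unexposed) = 95/1875 = 0.050667
Under exogeneity and monotonicity, PN = (p₁ − p₀)/p₁.
PN = (0.11436 − 0.050667) / 0.11436 ≈ 0.5570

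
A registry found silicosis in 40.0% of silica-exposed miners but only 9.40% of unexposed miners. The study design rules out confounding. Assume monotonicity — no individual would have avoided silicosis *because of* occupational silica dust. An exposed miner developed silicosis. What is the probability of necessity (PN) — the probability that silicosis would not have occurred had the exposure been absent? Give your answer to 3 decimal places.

PN ≈ 0.765

p₁ = 0.4, p₀ = 0.094.
Under exogeneity and monotonicity, PN = (p₁ − p₀) / p₁.
PN = (0.4 − 0.094) / 0.4 = 0.306 / 0.4 ≈ 0.7650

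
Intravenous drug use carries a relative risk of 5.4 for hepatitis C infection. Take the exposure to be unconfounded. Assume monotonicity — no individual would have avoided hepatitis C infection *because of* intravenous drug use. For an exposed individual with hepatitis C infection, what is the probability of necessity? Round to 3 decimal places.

PN ≈ 0.815

Under exogeneity and monotonicity, PN = (RR − 1) / RR = 1 − 1/RR.
PN = (5.4 − 1) / 5.4 = 4.4 / 5.4 ≈ 0.8148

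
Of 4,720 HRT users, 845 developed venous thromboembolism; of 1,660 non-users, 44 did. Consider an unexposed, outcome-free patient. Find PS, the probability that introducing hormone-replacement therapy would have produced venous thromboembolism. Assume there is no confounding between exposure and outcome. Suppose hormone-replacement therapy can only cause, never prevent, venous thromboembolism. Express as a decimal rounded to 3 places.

p₁ = P(outcome | exposed) = 845/4720 = 0.17903
p₀ = P(outcome | unexposed) = 44/1660 = 0.026506
Under exogeneity and monotonicity, PS = (p₁ − p₀) / (1 − p₀).
PS = (0.17903 − 0.026506) / (1 − 0.026506) = 0.15252 / 0.97349 ≈ 0.1567

PS ≈ 0.157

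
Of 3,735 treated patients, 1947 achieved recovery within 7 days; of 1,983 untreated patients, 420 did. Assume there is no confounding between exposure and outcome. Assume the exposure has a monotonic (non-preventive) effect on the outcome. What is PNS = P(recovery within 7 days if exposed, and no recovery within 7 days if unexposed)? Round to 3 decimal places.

p₁ = P(outcome | exposed) = 1947/3735 = 0.52129
p₀ = P(outcome | unexposed) = 420/1983 = 0.2118
Under exogeneity and monotonicity, PNS = p₁ − p₀.
PNS = 0.52129 − 0.2118 = 0.30948

PNS ≈ 0.309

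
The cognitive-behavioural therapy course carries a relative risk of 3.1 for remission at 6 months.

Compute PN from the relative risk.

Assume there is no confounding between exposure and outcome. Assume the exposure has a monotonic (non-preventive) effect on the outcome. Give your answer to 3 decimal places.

PN ≈ 0.677

Under exogeneity and monotonicity, PN = (RR − 1) / RR = 1 − 1/RR.
PN = (3.1 − 1) / 3.1 = 2.1 / 3.1 ≈ 0.6774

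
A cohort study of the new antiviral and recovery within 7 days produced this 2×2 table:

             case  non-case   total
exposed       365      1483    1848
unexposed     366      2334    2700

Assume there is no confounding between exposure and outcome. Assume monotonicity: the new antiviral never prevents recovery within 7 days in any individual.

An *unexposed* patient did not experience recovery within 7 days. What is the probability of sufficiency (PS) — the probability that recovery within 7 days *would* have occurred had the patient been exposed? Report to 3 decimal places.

p₁ = P(outcome | exposed) = 365/1848 = 0.19751
p₀ = P(outcome | unexposed) = 366/2700 = 0.13556
Under exogeneity and monotonicity, PS = (p₁ − p₀) / (1 − p₀).
PS = (0.19751 − 0.13556) / (1 − 0.13556) = 0.061955 / 0.86444 ≈ 0.0717

PS ≈ 0.072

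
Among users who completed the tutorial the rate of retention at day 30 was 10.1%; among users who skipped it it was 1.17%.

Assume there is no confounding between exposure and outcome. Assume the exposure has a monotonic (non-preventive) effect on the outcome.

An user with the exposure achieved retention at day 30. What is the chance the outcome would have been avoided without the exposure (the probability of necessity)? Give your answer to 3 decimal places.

PN ≈ 0.884

p₁ = 0.101, p₀ = 0.0117.
Under exogeneity and monotonicity, PN = (p₁ − p₀) / p₁.
PN = (0.101 − 0.0117) / 0.101 = 0.0893 / 0.101 ≈ 0.8842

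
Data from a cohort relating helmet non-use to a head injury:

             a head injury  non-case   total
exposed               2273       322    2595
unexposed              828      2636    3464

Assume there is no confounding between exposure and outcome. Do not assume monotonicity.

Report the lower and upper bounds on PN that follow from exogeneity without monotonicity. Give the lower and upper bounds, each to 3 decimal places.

0.727 ≤ PN ≤ 0.869

p₁ = P(outcome | exposed) = 2273/2595 = 0.87592
p₀ = P(outcome | unexposed) = 828/3464 = 0.23903
Under exogeneity alone the bounds on PN are max{0,(p₁−p₀)/p₁} ≤ PN ≤ min{1,(1−p₀)/p₁}.
  lower = (p₁ − p₀)/p₁ = 0.63689 / 0.87592 ≈ 0.7271
  upper = min{1, (1 − p₀)/p₁} = 0.76097 / 0.87592 ≈ 0.8688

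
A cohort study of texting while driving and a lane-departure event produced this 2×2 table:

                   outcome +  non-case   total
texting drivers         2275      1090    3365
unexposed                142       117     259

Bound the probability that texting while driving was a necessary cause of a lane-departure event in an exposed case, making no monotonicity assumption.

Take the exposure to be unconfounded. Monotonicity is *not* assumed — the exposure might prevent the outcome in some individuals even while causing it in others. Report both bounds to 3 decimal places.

p₁ = P(outcome | exposed) = 2275/3365 = 0.67608
p₀ = P(outcome | unexposed) = 142/259 = 0.54826
Under exogeneity alone the bounds on PN are max{0,(p₁−p₀)/p₁} ≤ PN ≤ min{1,(1−p₀)/p₁}.
  lower = (p₁ − p₀)/p₁ = 0.12781 / 0.67608 ≈ 0.1891
  upper = min{1, (1 − p₀)/p₁} = 0.45174 / 0.67608 ≈ 0.6682

0.189 ≤ PN ≤ 0.668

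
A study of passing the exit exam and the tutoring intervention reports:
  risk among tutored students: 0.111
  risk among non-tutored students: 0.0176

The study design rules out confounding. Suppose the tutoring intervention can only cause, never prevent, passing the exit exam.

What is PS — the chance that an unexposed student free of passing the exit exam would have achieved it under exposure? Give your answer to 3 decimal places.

PS ≈ 0.095

Let p₁ = 0.111, p₀ = 0.0176.
Under exogeneity and monotonicity, PS = (p₁ − p₀) / (1 − p₀).
PS = (0.111 − 0.0176) / (1 − 0.0176) = 0.0934 / 0.9824 ≈ 0.0951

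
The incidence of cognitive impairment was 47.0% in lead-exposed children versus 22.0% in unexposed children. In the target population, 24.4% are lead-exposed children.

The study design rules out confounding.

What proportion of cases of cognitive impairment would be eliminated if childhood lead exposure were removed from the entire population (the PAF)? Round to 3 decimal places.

PAF ≈ 0.217

p₁ = 0.47, p₀ = 0.22.
Overall risk P(Y=1) = π·p₁ + (1−π)·p₀ = 0.244×0.47 + 0.756×0.22 = 0.281.
Under exogeneity, PAF = [P(Y=1) − p₀] / P(Y=1).
PAF = (0.281 − 0.22) / 0.281 ≈ 0.2171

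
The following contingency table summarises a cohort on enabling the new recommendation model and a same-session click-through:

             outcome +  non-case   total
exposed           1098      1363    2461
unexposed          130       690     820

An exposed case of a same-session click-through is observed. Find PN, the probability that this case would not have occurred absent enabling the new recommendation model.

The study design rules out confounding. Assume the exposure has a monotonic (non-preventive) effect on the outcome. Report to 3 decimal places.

PN ≈ 0.645

p₁ = P(outcome | exposed) = 1098/2461 = 0.44616
p₀ = P(outcome | unexposed) = 130/820 = 0.15854
Under exogeneity and monotonicity, PN = (p₁ − p₀) / p₁.
PN = (0.44616 − 0.15854) / 0.44616 = 0.28762 / 0.44616 ≈ 0.6447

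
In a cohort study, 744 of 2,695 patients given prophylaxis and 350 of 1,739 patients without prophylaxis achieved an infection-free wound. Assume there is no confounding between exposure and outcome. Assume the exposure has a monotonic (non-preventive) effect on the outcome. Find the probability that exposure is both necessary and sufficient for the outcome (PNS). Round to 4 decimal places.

PNS ≈ 0.0748

p₁ = P(outcome | exposed) = 744/2695 = 0.27607
p₀ = P(outcome | unexposed) = 350/1739 = 0.20127
Under exogeneity and monotonicity, PNS = p₁ − p₀.
PNS = 0.27607 − 0.20127 = 0.074802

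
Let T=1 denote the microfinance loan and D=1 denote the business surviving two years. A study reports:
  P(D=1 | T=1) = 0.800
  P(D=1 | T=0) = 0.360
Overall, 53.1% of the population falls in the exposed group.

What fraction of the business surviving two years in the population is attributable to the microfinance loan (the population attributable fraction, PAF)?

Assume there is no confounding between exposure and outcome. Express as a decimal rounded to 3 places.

Let p₁ = 0.8, p₀ = 0.36.
Overall risk P(Y=1) = π·p₁ + (1−π)·p₀ = 0.531×0.8 + 0.469×0.36 = 0.59364.
Under exogeneity, PAF = [P(Y=1) − p₀] / P(Y=1).
PAF = (0.59364 − 0.36) / 0.59364 ≈ 0.3936

PAF ≈ 0.394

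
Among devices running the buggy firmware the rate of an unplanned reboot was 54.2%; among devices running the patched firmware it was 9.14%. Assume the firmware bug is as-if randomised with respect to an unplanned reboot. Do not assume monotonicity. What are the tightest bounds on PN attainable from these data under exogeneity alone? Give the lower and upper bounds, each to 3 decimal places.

p₁ = 0.542, p₀ = 0.0914.
Under exogeneity alone the bounds on PN are max{0,(p₁−p₀)/p₁} ≤ PN ≤ min{1,(1−p₀)/p₁}.
  lower = (p₁ − p₀)/p₁ = 0.4506 / 0.542 ≈ 0.8314
  upper = min{1, (1 − p₀)/p₁} = 0.9086 / 0.542 ≈ 1.6764 → capped at 1

0.831 ≤ PN ≤ 1.000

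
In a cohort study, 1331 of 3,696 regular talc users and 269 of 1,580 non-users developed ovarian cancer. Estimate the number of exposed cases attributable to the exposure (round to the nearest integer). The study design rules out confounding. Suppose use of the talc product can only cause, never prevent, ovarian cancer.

about 702 cases

p₁ = P(outcome | exposed) = 1331/3696 = 0.36012
p₀ = P(outcome | unexposed) = 269/1580 = 0.17025
PN = (p₁ − p₀)/p₁ = (0.36012 − 0.17025) / 0.36012 ≈ 0.52723.
Attributable cases ≈ PN × (exposed cases) = 0.52723 × 1331 ≈ 701.74.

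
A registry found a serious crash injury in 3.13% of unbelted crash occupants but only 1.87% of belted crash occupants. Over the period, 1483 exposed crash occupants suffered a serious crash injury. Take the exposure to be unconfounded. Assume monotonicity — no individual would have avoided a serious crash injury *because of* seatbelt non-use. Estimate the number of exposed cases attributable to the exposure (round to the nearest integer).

p₁ = 0.0313, p₀ = 0.0187.
PN = (p₁ − p₀)/p₁ = (0.0313 − 0.0187) / 0.0313 ≈ 0.40256.
Attributable cases ≈ PN × (exposed cases) = 0.40256 × 1483 ≈ 596.99.

about 597 cases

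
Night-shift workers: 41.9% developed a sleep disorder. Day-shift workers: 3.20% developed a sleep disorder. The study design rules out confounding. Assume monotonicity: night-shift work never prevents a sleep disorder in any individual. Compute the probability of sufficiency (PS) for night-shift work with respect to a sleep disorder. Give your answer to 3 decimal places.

p₁ = 0.419, p₀ = 0.032.
Under exogeneity and monotonicity, PS = (p₁ − p₀) / (1 − p₀).
PS = (0.419 − 0.032) / (1 − 0.032) = 0.387 / 0.968 ≈ 0.3998

PS ≈ 0.400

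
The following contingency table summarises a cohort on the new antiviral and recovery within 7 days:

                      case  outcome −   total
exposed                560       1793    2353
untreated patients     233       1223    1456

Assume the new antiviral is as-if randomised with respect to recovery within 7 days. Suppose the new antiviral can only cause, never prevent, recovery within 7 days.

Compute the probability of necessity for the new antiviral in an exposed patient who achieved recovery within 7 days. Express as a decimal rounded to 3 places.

PN ≈ 0.328

p₁ = P(outcome | exposed) = 560/2353 = 0.23799
p₀ = P(outcome | unexposed) = 233/1456 = 0.16003
Under exogeneity and monotonicity, PN = (p₁ − p₀) / p₁.
PN = (0.23799 − 0.16003) / 0.23799 = 0.077967 / 0.23799 ≈ 0.3276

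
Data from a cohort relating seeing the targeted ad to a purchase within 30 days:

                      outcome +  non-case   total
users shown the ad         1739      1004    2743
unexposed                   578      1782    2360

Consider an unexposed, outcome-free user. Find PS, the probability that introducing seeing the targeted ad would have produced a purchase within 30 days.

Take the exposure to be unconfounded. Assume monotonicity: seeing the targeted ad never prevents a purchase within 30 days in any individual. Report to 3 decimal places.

PS ≈ 0.515

p₁ = P(outcome | exposed) = 1739/2743 = 0.63398
p₀ = P(outcome | unexposed) = 578/2360 = 0.24492
Under exogeneity and monotonicity, PS = (p₁ − p₀)/(1 − p₀).
PS = (0.63398 − 0.24492) / 0.75508 ≈ 0.5153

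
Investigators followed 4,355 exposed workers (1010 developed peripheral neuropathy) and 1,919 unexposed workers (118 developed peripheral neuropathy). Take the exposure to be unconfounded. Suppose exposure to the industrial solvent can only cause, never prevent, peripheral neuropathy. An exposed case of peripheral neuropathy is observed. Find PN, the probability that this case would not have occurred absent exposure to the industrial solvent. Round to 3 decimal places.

p₁ = P(outcome | exposed) = 1010/4355 = 0.23192
p₀ = P(outcome | unexposed) = 118/1919 = 0.06149
Under exogeneity and monotonicity, PN = (p₁ − p₀) / p₁.
PN = (0.23192 − 0.06149) / 0.23192 = 0.17043 / 0.23192 ≈ 0.7349

PN ≈ 0.735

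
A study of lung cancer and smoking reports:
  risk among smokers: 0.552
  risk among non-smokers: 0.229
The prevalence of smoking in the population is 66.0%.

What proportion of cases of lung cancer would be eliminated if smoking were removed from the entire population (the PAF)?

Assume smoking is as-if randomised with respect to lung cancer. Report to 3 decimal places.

Let p₁ = 0.552, p₀ = 0.229.
Overall risk P(Y=1) = π·p₁ + (1−π)·p₀ = 0.66×0.552 + 0.34×0.229 = 0.44218.
Under exogeneity, PAF = [P(Y=1) − p₀] / P(Y=1).
PAF = (0.44218 − 0.229) / 0.44218 ≈ 0.4821

PAF ≈ 0.482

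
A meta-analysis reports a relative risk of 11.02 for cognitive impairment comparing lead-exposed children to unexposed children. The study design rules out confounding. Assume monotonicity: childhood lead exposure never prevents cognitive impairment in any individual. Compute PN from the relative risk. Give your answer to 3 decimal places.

Under exogeneity and monotonicity, PN = (RR − 1) / RR = 1 − 1/RR.
PN = (11.02 − 1) / 11.02 = 10.02 / 11.02 ≈ 0.9093

PN ≈ 0.909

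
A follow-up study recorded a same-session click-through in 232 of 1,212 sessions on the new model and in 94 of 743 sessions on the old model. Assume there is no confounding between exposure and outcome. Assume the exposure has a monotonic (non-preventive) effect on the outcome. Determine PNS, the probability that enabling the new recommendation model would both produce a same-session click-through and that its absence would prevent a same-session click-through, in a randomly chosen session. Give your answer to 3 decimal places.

p₁ = P(outcome | exposed) = 232/1212 = 0.19142
p₀ = P(outcome | unexposed) = 94/743 = 0.12651
Under exogeneity and monotonicity, PNS = p₁ − p₀.
PNS = 0.19142 − 0.12651 = 0.064905

PNS ≈ 0.065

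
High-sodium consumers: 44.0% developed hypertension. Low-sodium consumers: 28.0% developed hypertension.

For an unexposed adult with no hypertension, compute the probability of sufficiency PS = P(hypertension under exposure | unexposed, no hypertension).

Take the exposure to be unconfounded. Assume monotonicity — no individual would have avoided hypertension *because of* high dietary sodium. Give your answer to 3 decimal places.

PS ≈ 0.222

p₁ = 0.44, p₀ = 0.28.
Under exogeneity and monotonicity, PS = (p₁ − p₀) / (1 − p₀).
PS = (0.44 − 0.28) / (1 − 0.28) = 0.16 / 0.72 ≈ 0.2222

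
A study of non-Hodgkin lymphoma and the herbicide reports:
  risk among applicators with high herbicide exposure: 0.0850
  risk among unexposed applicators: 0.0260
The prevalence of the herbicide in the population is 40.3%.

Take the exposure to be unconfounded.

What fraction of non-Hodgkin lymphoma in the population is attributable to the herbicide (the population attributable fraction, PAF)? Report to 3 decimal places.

PAF ≈ 0.478

Let p₁ = 0.085, p₀ = 0.026.
Overall risk P(Y=1) = π·p₁ + (1−π)·p₀ = 0.403×0.085 + 0.597×0.026 = 0.049777.
Under exogeneity, PAF = [P(Y=1) − p₀] / P(Y=1).
PAF = (0.049777 − 0.026) / 0.049777 ≈ 0.4777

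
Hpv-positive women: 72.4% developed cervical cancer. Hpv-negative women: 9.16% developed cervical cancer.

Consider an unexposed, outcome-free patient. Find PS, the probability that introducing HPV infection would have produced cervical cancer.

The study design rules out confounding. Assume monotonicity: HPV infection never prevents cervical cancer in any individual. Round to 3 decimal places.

PS ≈ 0.696

p₁ = 0.724, p₀ = 0.0916.
Under exogeneity and monotonicity, PS = (p₁ − p₀) / (1 − p₀).
PS = (0.724 − 0.0916) / (1 − 0.0916) = 0.6324 / 0.9084 ≈ 0.6962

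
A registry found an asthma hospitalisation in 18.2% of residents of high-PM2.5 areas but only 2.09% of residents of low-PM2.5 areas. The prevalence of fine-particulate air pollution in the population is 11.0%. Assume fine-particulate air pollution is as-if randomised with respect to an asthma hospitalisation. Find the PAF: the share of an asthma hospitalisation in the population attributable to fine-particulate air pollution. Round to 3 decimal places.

p₁ = 0.182, p₀ = 0.0209.
Overall risk P(Y=1) = π·p₁ + (1−π)·p₀ = 0.11×0.182 + 0.89×0.0209 = 0.038621.
Under exogeneity, PAF = [P(Y=1) − p₀] / P(Y=1).
PAF = (0.038621 − 0.0209) / 0.038621 ≈ 0.4588

PAF ≈ 0.459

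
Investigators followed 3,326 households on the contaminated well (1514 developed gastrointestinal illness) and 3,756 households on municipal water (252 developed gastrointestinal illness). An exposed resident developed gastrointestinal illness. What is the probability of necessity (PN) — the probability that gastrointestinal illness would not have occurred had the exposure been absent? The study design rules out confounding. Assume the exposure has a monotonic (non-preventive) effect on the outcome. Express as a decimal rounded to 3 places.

p₁ = P(outcome | exposed) = 1514/3326 = 0.4552
p₀ = P(outcome | unexposed) = 252/3756 = 0.067093
Under exogeneity and monotonicity, PN = (p₁ − p₀) / p₁.
PN = (0.4552 − 0.067093) / 0.4552 = 0.38811 / 0.4552 ≈ 0.8526

PN ≈ 0.853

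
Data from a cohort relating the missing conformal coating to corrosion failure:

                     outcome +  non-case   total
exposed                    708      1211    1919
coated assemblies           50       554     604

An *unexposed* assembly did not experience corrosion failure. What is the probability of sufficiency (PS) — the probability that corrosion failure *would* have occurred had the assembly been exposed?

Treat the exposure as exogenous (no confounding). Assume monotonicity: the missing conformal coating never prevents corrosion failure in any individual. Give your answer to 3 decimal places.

p₁ = P(outcome | exposed) = 708/1919 = 0.36894
p₀ = P(outcome | unexposed) = 50/604 = 0.082781
Under exogeneity and monotonicity, PS = (p₁ − p₀) / (1 − p₀).
PS = (0.36894 − 0.082781) / (1 − 0.082781) = 0.28616 / 0.91722 ≈ 0.3120

PS ≈ 0.312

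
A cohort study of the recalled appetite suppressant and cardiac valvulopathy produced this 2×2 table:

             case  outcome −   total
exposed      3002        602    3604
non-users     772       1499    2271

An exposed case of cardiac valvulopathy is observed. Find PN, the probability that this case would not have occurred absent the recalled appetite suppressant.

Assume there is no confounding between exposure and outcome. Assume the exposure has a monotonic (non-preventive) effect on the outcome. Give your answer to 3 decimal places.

PN ≈ 0.592

p₁ = P(outcome | exposed) = 3002/3604 = 0.83296
p₀ = P(outcome | unexposed) = 772/2271 = 0.33994
Under exogeneity and monotonicity, PN = (p₁ − p₀) / p₁.
PN = (0.83296 − 0.33994) / 0.83296 = 0.49303 / 0.83296 ≈ 0.5919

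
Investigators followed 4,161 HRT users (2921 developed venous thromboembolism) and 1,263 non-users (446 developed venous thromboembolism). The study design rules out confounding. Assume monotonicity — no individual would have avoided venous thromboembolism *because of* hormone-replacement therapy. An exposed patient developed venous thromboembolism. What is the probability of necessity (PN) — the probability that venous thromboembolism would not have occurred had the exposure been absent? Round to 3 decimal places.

p₁ = P(outcome | exposed) = 2921/4161 = 0.70199
p₀ = P(outcome | unexposed) = 446/1263 = 0.35313
Under exogeneity and monotonicity, PN = (p₁ − p₀) / p₁.
PN = (0.70199 − 0.35313) / 0.70199 = 0.34887 / 0.70199 ≈ 0.4970

PN ≈ 0.497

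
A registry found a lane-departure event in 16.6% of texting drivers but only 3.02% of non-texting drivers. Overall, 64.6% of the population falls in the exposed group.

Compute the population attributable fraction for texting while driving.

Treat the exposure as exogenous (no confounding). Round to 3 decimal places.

p₁ = 0.166, p₀ = 0.0302.
Overall risk P(Y=1) = π·p₁ + (1−π)·p₀ = 0.646×0.166 + 0.354×0.0302 = 0.11793.
Under exogeneity, PAF = [P(Y=1) − p₀] / P(Y=1).
PAF = (0.11793 − 0.0302) / 0.11793 ≈ 0.7439

PAF ≈ 0.744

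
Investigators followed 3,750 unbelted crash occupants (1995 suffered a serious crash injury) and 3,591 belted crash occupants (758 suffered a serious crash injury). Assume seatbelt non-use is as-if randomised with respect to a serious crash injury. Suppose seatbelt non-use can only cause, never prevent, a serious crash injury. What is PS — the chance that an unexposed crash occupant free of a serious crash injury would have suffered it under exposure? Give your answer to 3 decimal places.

PS ≈ 0.407

p₁ = P(outcome | exposed) = 1995/3750 = 0.532
p₀ = P(outcome | unexposed) = 758/3591 = 0.21108
Under exogeneity and monotonicity, PS = (p₁ − p₀) / (1 − p₀).
PS = (0.532 − 0.21108) / (1 − 0.21108) = 0.32092 / 0.78892 ≈ 0.4068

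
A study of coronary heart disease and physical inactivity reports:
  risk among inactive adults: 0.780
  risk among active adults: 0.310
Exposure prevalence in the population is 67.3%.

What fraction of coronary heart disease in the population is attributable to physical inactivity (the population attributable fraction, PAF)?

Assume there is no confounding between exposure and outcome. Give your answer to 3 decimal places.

Let p₁ = 0.78, p₀ = 0.31.
Overall risk P(Y=1) = π·p₁ + (1−π)·p₀ = 0.673×0.78 + 0.327×0.31 = 0.62631.
Under exogeneity, PAF = [P(Y=1) − p₀] / P(Y=1).
PAF = (0.62631 − 0.31) / 0.62631 ≈ 0.5050

PAF ≈ 0.505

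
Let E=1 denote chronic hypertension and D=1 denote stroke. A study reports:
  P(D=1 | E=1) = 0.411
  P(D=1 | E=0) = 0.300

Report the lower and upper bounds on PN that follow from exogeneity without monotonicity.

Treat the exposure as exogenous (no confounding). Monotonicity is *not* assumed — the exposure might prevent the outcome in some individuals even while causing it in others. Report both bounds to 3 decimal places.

0.270 ≤ PN ≤ 1.000

Let p₁ = 0.411, p₀ = 0.3.
Under exogeneity alone the bounds on PN are max{0,(p₁−p₀)/p₁} ≤ PN ≤ min{1,(1−p₀)/p₁}.
  lower = (p₁ − p₀)/p₁ = 0.111 / 0.411 ≈ 0.2701
  upper = min{1, (1 − p₀)/p₁} = 0.7 / 0.411 ≈ 1.7032 → capped at 1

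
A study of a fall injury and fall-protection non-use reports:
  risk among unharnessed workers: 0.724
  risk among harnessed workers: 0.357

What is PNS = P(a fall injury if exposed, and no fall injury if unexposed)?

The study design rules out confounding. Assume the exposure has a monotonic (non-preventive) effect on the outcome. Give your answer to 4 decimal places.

Let p₁ = 0.724, p₀ = 0.357.
Under exogeneity and monotonicity, PNS = p₁ − p₀.
PNS = 0.724 − 0.357 = 0.367

PNS ≈ 0.3670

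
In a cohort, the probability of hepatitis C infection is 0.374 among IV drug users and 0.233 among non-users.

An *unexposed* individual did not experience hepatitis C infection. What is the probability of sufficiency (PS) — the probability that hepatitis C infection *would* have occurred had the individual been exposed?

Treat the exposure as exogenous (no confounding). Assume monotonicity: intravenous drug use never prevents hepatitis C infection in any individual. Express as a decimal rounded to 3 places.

Let p₁ = 0.374, p₀ = 0.233.
Under exogeneity and monotonicity, PS = (p₁ − p₀) / (1 − p₀).
PS = (0.374 − 0.233) / (1 − 0.233) = 0.141 / 0.767 ≈ 0.1838

PS ≈ 0.184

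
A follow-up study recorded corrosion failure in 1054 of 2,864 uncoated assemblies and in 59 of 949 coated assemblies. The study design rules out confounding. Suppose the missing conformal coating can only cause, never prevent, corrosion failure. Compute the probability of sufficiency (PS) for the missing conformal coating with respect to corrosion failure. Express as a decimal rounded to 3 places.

PS ≈ 0.326

p₁ = P(outcome | exposed) = 1054/2864 = 0.36802
p₀ = P(outcome | unexposed) = 59/949 = 0.062171
Under exogeneity and monotonicity, PS = (p₁ − p₀) / (1 − p₀).
PS = (0.36802 − 0.062171) / (1 − 0.062171) = 0.30585 / 0.93783 ≈ 0.3261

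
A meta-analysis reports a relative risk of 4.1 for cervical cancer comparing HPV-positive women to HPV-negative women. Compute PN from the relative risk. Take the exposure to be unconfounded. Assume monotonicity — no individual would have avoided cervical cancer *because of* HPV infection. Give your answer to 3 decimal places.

Under exogeneity and monotonicity, PN = (RR − 1) / RR = 1 − 1/RR.
PN = (4.1 − 1) / 4.1 = 3.1 / 4.1 ≈ 0.7561

PN ≈ 0.756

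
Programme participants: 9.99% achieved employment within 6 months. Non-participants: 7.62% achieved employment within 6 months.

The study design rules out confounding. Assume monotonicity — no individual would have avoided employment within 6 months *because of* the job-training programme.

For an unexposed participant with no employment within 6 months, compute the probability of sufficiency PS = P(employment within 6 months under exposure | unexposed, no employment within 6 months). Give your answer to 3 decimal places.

PS ≈ 0.026

p₁ = 0.0999, p₀ = 0.0762.
Under exogeneity and monotonicity, PS = (p₁ − p₀) / (1 − p₀).
PS = (0.0999 − 0.0762) / (1 − 0.0762) = 0.0237 / 0.9238 ≈ 0.0257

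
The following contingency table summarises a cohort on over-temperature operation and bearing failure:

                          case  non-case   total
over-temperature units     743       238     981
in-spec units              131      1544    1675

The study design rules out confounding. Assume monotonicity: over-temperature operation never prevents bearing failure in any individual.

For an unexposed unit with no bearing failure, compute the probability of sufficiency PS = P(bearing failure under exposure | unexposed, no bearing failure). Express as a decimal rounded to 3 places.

p₁ = P(outcome | exposed) = 743/981 = 0.75739
p₀ = P(outcome | unexposed) = 131/1675 = 0.078209
Under exogeneity and monotonicity, PS = (p₁ − p₀) / (1 − p₀).
PS = (0.75739 − 0.078209) / (1 − 0.078209) = 0.67918 / 0.92179 ≈ 0.7368

PS ≈ 0.737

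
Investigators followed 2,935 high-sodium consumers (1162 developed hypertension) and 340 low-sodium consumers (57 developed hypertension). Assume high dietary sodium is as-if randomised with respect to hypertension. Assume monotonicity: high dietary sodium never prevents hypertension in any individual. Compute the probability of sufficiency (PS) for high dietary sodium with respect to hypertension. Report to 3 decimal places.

p₁ = P(outcome | exposed) = 1162/2935 = 0.39591
p₀ = P(outcome | unexposed) = 57/340 = 0.16765
Under exogeneity and monotonicity, PS = (p₁ − p₀) / (1 − p₀).
PS = (0.39591 − 0.16765) / (1 − 0.16765) = 0.22826 / 0.83235 ≈ 0.2742

PS ≈ 0.274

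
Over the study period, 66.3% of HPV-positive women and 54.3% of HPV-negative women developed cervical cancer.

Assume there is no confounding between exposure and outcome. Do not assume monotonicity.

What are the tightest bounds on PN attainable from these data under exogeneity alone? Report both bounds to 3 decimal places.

0.181 ≤ PN ≤ 0.689

p₁ = 0.663, p₀ = 0.543.
Under exogeneity alone the bounds on PN are max{0,(p₁−p₀)/p₁} ≤ PN ≤ min{1,(1−p₀)/p₁}.
  lower = (p₁ − p₀)/p₁ = 0.12 / 0.663 ≈ 0.1810
  upper = min{1, (1 − p₀)/p₁} = 0.457 / 0.663 ≈ 0.6893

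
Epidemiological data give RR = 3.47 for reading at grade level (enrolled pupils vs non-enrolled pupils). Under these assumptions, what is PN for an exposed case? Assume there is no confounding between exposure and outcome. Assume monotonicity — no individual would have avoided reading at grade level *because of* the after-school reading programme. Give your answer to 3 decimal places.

Under exogeneity and monotonicity, PN = (RR − 1) / RR = 1 − 1/RR.
PN = (3.47 − 1) / 3.47 = 2.47 / 3.47 ≈ 0.7118

PN ≈ 0.712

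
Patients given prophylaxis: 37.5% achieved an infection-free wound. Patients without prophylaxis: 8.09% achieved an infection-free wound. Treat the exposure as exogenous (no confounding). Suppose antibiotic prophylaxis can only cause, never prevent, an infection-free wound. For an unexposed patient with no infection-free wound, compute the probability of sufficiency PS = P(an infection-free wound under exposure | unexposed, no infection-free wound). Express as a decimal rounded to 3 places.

PS ≈ 0.320

p₁ = 0.375, p₀ = 0.0809.
Under exogeneity and monotonicity, PS = (p₁ − p₀) / (1 − p₀).
PS = (0.375 − 0.0809) / (1 − 0.0809) = 0.2941 / 0.9191 ≈ 0.3200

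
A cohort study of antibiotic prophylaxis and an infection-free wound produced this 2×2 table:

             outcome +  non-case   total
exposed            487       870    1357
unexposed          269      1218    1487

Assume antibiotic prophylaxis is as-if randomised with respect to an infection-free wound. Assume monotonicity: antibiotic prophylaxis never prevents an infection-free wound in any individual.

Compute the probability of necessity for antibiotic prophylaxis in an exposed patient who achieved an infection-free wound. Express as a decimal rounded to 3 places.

PN ≈ 0.496

p₁ = P(outcome | exposed) = 487/1357 = 0.35888
p₀ = P(outcome | unexposed) = 269/1487 = 0.1809
Under exogeneity and monotonicity, PN = (p₁ − p₀)/p₁.
PN = (0.35888 − 0.1809) / 0.35888 ≈ 0.4959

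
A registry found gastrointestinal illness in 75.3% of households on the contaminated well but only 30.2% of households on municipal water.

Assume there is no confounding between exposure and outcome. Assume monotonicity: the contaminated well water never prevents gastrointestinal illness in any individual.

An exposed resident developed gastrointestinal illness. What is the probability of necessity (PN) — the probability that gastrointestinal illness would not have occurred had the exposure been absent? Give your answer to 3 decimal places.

PN ≈ 0.599

p₁ = 0.753, p₀ = 0.302.
Under exogeneity and monotonicity, PN = (p₁ − p₀) / p₁.
PN = (0.753 − 0.302) / 0.753 = 0.451 / 0.753 ≈ 0.5989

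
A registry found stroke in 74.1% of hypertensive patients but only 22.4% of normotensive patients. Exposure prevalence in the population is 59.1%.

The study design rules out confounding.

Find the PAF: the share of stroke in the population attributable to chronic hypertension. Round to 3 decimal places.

PAF ≈ 0.577

p₁ = 0.741, p₀ = 0.224.
Overall risk P(Y=1) = π·p₁ + (1−π)·p₀ = 0.591×0.741 + 0.409×0.224 = 0.52955.
Under exogeneity, PAF = [P(Y=1) − p₀] / P(Y=1).
PAF = (0.52955 − 0.224) / 0.52955 ≈ 0.5770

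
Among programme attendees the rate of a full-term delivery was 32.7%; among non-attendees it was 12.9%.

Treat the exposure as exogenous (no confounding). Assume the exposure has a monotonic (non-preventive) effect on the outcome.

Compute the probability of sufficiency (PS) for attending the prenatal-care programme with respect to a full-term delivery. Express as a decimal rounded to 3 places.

PS ≈ 0.227

p₁ = 0.327, p₀ = 0.129.
Under exogeneity and monotonicity, PS = (p₁ − p₀) / (1 − p₀).
PS = (0.327 − 0.129) / (1 − 0.129) = 0.198 / 0.871 ≈ 0.2273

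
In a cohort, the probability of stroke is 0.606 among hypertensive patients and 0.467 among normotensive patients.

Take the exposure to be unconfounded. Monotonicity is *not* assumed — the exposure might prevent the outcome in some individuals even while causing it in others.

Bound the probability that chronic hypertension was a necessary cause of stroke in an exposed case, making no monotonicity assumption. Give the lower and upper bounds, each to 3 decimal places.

Let p₁ = 0.606, p₀ = 0.467.
Under exogeneity alone the bounds on PN are max{0,(p₁−p₀)/p₁} ≤ PN ≤ min{1,(1−p₀)/p₁}.
  lower = (p₁ − p₀)/p₁ = 0.139 / 0.606 ≈ 0.2294
  upper = min{1, (1 − p₀)/p₁} = 0.533 / 0.606 ≈ 0.8795

0.229 ≤ PN ≤ 0.880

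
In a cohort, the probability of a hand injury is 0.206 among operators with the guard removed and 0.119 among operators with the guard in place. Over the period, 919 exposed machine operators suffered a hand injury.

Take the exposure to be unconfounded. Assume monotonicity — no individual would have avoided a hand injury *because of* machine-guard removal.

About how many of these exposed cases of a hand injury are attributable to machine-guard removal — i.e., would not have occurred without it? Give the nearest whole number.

Let p₁ = 0.206, p₀ = 0.119.
PN = (p₁ − p₀)/p₁ = (0.206 − 0.119) / 0.206 ≈ 0.42233.
Attributable cases ≈ PN × (exposed cases) = 0.42233 × 919 ≈ 388.12.

about 388 cases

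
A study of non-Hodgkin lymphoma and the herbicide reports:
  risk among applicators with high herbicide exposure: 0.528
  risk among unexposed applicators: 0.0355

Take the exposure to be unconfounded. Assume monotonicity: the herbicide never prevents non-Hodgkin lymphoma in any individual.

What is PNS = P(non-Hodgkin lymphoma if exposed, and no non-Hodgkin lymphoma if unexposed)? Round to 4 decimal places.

PNS ≈ 0.4925

Let p₁ = 0.528, p₀ = 0.0355.
Under exogeneity and monotonicity, PNS = p₁ − p₀.
PNS = 0.528 − 0.0355 = 0.4925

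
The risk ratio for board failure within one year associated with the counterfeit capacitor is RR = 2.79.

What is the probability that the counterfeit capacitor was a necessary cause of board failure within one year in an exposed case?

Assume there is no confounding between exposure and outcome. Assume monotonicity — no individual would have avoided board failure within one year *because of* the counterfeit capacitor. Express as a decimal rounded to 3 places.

PN ≈ 0.642

Under exogeneity and monotonicity, PN = (RR − 1) / RR = 1 − 1/RR.
PN = (2.79 − 1) / 2.79 = 1.79 / 2.79 ≈ 0.6416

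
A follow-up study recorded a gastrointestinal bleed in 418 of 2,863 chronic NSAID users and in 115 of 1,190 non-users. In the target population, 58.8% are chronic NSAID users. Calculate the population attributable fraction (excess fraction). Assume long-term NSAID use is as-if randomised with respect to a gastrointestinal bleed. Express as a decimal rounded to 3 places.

p₁ = P(outcome | exposed) = 418/2863 = 0.146
p₀ = P(outcome | unexposed) = 115/1190 = 0.096639
Overall risk P(Y=1) = π·p₁ + (1−π)·p₀ = 0.588×0.146 + 0.412×0.096639 = 0.12566.
Under exogeneity, PAF = [P(Y=1) − p₀] / P(Y=1).
PAF = (0.12566 − 0.096639) / 0.12566 ≈ 0.2310

PAF ≈ 0.231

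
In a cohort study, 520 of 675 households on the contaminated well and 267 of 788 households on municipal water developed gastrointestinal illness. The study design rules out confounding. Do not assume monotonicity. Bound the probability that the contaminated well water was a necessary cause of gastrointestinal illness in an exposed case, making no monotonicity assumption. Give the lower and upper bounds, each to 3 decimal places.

0.560 ≤ PN ≤ 0.858

p₁ = P(outcome | exposed) = 520/675 = 0.77037
p₀ = P(outcome | unexposed) = 267/788 = 0.33883
Under exogeneity alone the bounds on PN are max{0,(p₁−p₀)/p₁} ≤ PN ≤ min{1,(1−p₀)/p₁}.
  lower = (p₁ − p₀)/p₁ = 0.43154 / 0.77037 ≈ 0.5602
  upper = min{1, (1 − p₀)/p₁} = 0.66117 / 0.77037 ≈ 0.8582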